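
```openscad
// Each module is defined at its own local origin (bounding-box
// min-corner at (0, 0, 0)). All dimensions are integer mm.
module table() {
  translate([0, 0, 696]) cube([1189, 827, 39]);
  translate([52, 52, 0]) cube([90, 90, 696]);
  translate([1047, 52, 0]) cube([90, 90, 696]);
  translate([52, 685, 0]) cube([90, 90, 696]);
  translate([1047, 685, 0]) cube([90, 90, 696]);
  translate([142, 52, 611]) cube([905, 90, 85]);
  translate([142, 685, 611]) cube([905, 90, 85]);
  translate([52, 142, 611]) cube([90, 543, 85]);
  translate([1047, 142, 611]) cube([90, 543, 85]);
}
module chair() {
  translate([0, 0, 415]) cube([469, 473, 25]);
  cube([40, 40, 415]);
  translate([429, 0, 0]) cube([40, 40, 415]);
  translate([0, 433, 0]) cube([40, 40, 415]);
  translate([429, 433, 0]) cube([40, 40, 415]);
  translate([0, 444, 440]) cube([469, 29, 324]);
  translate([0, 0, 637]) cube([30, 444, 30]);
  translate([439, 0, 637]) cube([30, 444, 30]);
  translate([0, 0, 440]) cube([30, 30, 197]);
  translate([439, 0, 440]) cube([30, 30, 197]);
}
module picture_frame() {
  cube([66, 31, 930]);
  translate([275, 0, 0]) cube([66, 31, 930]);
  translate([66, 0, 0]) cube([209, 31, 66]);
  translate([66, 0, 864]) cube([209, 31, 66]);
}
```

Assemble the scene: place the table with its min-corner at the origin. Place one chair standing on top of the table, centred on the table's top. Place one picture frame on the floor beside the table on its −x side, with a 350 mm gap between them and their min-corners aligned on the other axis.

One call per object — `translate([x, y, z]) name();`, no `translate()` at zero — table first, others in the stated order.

table();
translate([360, 177, 735]) chair();
translate([-691, 0, 0]) picture_frame();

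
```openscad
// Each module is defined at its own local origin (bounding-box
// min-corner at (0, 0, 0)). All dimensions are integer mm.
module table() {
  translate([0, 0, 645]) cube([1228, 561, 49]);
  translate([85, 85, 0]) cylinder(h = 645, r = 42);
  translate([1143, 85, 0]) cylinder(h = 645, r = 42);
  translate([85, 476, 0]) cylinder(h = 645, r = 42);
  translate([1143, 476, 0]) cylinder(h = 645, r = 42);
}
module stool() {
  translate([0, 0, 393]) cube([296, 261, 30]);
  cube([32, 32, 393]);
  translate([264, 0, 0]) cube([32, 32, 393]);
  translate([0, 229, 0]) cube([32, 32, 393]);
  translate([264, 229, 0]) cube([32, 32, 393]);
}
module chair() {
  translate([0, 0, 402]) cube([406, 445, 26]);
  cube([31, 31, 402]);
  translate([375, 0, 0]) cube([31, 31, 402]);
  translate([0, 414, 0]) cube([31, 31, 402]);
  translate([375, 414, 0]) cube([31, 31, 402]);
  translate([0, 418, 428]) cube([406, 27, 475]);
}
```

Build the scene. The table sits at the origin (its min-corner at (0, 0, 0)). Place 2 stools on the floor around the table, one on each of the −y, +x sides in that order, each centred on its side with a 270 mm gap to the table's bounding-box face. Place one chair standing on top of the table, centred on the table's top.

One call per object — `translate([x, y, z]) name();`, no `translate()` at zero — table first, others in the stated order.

table();
translate([466, -531, 0]) stool();
translate([1498, 150, 0]) stool();
translate([411, 58, 694]) chair();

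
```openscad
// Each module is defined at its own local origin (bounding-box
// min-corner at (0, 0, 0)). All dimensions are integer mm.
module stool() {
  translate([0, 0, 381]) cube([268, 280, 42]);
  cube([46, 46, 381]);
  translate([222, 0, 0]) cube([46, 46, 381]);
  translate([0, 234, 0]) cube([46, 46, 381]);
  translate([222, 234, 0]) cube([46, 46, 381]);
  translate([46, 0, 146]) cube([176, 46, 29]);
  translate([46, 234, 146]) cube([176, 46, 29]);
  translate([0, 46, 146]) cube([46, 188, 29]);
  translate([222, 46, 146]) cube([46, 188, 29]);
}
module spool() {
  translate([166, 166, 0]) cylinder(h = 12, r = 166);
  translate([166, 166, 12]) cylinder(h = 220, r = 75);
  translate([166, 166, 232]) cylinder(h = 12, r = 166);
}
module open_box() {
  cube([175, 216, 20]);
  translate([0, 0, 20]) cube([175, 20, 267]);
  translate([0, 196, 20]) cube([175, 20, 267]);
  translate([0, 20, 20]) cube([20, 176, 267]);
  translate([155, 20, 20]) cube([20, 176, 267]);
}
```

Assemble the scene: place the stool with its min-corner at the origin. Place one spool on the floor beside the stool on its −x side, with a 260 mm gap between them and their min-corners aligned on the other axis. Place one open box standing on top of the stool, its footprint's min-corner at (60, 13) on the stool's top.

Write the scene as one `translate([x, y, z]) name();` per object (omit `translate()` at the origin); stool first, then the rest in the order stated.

stool();
translate([-592, 0, 0]) spool();
translate([60, 13, 423]) open_box();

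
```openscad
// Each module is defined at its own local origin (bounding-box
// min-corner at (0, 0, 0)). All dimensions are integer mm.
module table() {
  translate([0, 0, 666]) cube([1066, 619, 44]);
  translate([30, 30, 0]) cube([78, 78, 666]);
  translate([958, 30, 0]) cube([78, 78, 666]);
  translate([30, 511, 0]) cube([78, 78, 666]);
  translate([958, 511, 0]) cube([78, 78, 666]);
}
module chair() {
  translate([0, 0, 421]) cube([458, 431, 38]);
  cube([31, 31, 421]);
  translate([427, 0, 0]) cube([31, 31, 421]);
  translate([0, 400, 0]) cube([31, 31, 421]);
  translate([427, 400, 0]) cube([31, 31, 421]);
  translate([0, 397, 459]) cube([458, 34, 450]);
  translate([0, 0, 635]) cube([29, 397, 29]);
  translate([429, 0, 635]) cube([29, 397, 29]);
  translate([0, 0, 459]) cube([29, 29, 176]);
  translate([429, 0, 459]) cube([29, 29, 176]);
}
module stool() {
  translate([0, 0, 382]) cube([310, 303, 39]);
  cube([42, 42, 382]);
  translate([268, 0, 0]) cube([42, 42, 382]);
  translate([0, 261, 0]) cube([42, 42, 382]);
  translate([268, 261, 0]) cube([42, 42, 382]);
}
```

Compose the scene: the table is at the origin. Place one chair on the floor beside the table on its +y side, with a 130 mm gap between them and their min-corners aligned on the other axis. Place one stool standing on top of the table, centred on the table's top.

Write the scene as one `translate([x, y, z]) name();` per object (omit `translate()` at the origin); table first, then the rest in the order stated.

table();
translate([0, 749, 0]) chair();
translate([378, 158, 710]) stool();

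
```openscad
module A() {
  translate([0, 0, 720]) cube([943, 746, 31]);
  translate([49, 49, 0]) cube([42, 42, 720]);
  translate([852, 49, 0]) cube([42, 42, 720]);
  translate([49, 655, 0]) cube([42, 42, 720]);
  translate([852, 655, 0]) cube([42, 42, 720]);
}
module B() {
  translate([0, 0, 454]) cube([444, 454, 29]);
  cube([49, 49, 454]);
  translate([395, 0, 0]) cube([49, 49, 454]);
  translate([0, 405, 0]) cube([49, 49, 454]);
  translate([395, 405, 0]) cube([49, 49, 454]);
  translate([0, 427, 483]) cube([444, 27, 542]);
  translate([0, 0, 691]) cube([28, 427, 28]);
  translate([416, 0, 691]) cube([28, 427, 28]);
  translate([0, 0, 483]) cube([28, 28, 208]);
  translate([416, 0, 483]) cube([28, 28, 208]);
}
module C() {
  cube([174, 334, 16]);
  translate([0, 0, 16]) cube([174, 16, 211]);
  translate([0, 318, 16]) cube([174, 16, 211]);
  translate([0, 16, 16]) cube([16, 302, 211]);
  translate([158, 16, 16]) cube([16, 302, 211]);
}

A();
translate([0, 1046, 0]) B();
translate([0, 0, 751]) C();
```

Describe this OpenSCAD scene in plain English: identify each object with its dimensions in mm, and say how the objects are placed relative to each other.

A is a table with a 943×746 mm rectangular top, 31 mm thick, top surface at z = 751 mm, supported by four 42×42 mm square legs, each inset 49 mm from the nearest pair of top edges, running from the floor.

B is a chair: 444×454 mm seat, 29 mm thick, top at z = 483 mm, on four 49 mm square corner legs flush with the seat edges. A 27 mm thick backrest slab spans the full seat width, extending 542 mm above the seat top, its back face flush with the seat's +y edge. Two armrests of 28×28 mm section run along each side from the seat's front edge to the front of the backrest, top faces 236 mm above the seat top and outer faces flush with the seat's x-edges; a 28×28 mm post under the front of each armrest stands on the seat at the front corner.

C is an open-topped rectangular box: outside dimensions 174×334×227 mm, with a uniform wall and base thickness of 16 mm. The base is a full 174×334 slab on the floor; four walls sit on top of the base. The front and back walls (the −y and +y sides) span the full width; the two side walls fit between them.

The chair is on the floor beside the table on its +y side. The open box is on top of the table.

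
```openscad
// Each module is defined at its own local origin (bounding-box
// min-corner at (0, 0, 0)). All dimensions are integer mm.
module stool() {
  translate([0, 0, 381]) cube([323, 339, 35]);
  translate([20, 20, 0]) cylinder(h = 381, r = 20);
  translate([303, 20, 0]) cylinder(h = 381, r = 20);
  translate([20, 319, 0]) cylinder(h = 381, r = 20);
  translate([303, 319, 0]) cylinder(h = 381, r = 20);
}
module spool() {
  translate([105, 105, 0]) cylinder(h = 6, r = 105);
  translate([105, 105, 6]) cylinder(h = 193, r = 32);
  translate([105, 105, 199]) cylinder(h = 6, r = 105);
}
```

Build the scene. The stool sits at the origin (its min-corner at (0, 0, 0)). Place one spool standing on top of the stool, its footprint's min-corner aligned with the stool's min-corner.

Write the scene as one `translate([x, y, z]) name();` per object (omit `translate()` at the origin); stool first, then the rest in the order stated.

stool();
translate([0, 0, 416]) spool();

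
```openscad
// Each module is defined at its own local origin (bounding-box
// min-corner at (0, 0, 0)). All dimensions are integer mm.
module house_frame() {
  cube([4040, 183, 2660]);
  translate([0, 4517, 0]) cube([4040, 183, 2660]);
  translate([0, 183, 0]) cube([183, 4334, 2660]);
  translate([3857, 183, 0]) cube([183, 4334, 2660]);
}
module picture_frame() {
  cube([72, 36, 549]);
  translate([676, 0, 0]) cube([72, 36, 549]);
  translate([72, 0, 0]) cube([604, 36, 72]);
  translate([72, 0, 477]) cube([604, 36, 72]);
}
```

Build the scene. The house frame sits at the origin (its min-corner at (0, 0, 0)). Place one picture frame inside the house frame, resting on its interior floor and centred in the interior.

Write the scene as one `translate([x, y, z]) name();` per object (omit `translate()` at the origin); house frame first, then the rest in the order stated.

house_frame();
translate([1646, 2332, 0]) picture_frame();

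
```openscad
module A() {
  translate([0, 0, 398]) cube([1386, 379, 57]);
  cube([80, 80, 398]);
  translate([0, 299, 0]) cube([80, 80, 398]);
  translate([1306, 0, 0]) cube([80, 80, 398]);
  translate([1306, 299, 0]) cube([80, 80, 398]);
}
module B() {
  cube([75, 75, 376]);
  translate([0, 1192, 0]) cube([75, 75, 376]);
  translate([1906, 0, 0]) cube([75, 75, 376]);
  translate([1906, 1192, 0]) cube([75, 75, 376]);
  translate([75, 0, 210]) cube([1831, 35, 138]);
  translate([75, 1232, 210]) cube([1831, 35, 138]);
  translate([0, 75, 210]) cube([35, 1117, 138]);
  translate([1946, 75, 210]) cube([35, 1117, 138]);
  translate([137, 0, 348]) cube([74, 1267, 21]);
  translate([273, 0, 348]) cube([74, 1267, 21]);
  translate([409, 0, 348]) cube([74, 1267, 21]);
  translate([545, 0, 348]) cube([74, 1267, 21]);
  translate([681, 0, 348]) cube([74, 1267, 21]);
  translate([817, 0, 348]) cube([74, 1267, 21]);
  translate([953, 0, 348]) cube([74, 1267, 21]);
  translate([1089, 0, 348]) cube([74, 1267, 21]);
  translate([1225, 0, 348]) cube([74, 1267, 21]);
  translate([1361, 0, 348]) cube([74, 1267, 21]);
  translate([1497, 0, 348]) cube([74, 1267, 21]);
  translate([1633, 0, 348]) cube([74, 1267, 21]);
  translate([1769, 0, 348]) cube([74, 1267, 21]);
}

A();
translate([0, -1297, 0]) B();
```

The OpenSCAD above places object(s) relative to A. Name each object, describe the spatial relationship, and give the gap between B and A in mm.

The bed frame's nearest face is 30 mm from the bench's −y face.

A is a bench. B is a bed frame. The bed frame is on the floor beside the bench on its −y side. The gap between the bed frame and the bench is 30 mm.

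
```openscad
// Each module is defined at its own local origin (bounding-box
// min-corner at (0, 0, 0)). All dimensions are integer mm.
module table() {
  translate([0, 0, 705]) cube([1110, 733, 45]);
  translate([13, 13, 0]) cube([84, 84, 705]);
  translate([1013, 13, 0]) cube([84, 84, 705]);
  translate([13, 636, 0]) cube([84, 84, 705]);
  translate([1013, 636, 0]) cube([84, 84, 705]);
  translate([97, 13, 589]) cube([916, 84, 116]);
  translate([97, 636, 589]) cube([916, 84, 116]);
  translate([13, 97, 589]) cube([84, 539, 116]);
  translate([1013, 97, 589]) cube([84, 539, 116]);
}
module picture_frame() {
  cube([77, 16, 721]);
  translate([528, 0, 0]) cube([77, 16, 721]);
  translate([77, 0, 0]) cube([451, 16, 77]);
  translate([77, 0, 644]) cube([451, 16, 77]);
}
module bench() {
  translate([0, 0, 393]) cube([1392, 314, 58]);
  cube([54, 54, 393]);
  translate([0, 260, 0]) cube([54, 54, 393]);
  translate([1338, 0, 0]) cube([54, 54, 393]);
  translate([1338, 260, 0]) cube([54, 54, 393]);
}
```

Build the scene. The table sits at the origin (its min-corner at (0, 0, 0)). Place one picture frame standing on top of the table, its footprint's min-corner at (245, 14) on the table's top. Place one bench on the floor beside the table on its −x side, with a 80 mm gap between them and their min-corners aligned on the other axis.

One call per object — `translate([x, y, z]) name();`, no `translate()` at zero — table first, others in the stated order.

table();
translate([245, 14, 750]) picture_frame();
translate([-1472, 0, 0]) bench();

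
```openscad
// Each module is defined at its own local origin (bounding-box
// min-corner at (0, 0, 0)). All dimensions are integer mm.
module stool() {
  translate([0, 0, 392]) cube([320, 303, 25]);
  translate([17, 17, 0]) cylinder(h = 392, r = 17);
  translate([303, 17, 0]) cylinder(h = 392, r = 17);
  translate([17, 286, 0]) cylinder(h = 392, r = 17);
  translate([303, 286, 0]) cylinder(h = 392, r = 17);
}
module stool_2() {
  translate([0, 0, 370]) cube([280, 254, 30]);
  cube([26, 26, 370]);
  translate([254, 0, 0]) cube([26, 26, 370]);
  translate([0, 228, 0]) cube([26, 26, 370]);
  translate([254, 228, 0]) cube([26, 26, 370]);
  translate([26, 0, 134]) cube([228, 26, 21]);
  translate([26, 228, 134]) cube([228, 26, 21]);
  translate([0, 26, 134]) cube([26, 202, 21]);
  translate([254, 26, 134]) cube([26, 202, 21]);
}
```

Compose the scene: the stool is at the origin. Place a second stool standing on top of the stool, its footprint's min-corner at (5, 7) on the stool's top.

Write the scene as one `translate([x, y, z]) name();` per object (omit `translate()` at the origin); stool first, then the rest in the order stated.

stool();
translate([5, 7, 417]) stool_2();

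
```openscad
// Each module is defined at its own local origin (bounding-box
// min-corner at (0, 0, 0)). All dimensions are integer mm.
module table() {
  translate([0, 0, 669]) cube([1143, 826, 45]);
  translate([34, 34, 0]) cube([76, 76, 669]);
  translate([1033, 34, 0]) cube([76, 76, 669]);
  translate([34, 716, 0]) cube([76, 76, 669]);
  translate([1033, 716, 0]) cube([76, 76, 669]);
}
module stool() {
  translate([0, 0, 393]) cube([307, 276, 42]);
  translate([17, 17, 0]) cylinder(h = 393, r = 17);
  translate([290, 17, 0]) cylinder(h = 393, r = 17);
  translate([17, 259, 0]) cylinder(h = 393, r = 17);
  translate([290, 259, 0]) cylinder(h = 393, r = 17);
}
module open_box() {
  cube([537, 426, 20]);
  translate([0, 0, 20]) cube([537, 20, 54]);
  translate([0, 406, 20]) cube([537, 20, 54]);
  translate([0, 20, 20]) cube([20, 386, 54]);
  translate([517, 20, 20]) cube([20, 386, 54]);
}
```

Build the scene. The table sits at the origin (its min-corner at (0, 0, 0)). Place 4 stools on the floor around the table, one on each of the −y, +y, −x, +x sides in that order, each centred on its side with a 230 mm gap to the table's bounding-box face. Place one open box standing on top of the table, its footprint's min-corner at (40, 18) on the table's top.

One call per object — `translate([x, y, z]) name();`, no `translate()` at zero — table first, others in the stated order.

table();
translate([418, -506, 0]) stool();
translate([418, 1056, 0]) stool();
translate([-537, 275, 0]) stool();
translate([1373, 275, 0]) stool();
translate([40, 18, 714]) open_box();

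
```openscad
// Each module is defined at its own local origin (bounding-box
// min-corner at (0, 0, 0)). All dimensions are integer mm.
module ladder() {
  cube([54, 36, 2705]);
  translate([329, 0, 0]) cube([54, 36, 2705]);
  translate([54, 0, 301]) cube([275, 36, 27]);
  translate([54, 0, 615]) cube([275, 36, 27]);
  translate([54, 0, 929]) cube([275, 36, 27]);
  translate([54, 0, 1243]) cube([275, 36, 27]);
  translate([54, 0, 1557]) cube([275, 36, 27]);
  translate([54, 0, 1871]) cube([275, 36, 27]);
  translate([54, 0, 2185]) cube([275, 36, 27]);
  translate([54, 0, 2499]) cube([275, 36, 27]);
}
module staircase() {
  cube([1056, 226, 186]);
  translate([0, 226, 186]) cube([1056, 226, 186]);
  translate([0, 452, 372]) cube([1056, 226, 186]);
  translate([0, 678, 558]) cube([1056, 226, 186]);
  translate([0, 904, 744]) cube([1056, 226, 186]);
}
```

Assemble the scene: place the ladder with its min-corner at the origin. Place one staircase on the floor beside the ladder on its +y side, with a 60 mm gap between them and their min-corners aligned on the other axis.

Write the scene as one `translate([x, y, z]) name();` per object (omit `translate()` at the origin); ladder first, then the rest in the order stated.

ladder();
translate([0, 96, 0]) staircase();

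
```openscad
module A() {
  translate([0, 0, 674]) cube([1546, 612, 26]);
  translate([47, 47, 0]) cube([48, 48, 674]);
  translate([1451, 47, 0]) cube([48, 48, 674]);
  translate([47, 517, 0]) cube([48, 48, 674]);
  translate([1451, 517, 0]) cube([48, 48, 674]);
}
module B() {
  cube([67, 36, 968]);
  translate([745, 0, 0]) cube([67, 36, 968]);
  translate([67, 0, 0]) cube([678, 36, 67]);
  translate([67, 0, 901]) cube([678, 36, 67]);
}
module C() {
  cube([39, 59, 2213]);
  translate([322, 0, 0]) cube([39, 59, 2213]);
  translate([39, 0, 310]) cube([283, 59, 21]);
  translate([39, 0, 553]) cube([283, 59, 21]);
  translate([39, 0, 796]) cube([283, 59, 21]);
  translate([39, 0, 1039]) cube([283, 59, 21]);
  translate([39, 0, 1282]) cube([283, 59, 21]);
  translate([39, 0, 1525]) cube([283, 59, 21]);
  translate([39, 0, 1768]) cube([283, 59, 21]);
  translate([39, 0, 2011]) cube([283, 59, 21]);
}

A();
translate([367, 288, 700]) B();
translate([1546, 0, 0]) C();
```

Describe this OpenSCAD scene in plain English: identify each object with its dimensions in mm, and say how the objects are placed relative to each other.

A is a table: top 1546 mm (x) × 612 mm (y), 26 mm thick, upper face at z = 700 mm, on four 48×48 mm square legs, each inset 47 mm from the nearest pair of top edges, running from z = 0 to the bottom of the top.

B is a rectangular picture frame lying in the x–z plane (depth along y). The opening is 678 mm wide (x) by 834 mm tall (z), surrounded by a border 67 mm wide on all four sides. The frame is 36 mm deep and is made of two full-height vertical stiles with two horizontal rails fitted between them.

C is a straight ladder. Two 39×59 mm vertical rails, 2213 mm tall, stand 361 mm apart (outside-to-outside) with their front faces coplanar on the −y side. 8 rungs, each 59 mm deep and 21 mm tall, span between the inner faces of the rails, front faces flush with the rails. The lowest rung's underside is at z = 310 mm and rungs are spaced 243 mm apart (underside to underside).

The picture frame is on top of the table, centred. The ladder is against the table's +x side, with their −y faces flush.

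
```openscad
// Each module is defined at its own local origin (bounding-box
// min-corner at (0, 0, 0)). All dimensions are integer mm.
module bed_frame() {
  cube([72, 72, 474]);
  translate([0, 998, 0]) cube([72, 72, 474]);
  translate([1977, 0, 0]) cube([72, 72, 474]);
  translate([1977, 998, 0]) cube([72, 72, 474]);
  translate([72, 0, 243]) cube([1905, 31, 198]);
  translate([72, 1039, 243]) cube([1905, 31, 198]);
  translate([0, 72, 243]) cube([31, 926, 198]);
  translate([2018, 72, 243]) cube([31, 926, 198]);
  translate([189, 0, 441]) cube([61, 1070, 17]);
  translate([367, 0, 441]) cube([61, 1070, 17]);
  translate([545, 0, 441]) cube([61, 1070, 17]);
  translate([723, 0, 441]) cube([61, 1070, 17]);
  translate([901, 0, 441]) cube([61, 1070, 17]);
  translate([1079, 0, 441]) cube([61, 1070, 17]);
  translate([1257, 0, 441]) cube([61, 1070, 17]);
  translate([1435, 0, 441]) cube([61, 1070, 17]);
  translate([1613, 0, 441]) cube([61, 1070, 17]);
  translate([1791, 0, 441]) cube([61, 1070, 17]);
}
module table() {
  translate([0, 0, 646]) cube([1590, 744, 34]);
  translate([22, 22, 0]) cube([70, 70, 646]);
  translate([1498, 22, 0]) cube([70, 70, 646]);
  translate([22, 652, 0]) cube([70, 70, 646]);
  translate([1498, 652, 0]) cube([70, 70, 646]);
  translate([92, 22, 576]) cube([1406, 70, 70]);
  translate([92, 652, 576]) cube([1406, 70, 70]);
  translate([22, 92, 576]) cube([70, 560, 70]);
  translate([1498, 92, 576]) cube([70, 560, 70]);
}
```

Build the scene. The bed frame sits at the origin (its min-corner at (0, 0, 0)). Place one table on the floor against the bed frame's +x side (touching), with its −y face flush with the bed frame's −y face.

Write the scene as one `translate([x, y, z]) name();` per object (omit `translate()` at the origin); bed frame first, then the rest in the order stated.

bed_frame();
translate([2049, 0, 0]) table();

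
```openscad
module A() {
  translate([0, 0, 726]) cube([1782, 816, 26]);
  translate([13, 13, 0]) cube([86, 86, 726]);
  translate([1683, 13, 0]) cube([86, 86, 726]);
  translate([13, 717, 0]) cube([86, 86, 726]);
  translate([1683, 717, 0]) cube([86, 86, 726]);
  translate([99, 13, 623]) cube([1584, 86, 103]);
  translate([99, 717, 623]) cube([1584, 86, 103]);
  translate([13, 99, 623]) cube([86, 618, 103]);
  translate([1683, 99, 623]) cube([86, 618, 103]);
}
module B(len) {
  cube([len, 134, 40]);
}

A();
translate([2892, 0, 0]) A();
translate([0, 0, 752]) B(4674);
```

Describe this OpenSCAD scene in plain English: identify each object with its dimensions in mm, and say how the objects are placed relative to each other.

A is a rectangular dining table. The top is 1782×816×26 mm with its upper surface at z = 752 mm. It stands on four 86×86 mm square legs, each inset 13 mm from the nearest pair of top edges, running from the floor to the underside of the top. Four apron rails, 86 mm thick and 103 mm tall, run between adjacent legs with their top edges flush with the underside of the top and their outer faces flush with the legs' outer faces.

B is a rectangular beam 4674 mm long (x), 134 mm deep (y), 40 mm thick (z).

The beam spans the tops of two tables placed 1110 mm apart, resting at z = 752 mm.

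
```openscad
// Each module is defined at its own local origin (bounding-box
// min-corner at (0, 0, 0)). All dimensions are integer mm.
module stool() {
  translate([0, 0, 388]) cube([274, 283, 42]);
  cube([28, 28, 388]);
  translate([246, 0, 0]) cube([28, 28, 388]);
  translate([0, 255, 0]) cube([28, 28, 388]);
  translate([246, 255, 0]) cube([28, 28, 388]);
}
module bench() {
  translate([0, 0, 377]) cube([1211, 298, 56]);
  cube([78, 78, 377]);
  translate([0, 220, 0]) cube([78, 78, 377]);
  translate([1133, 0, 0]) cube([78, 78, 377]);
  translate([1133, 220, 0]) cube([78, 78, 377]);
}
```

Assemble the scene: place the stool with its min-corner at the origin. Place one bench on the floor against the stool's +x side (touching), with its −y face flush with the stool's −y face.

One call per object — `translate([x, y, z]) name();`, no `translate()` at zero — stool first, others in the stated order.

stool();
translate([274, 0, 0]) bench();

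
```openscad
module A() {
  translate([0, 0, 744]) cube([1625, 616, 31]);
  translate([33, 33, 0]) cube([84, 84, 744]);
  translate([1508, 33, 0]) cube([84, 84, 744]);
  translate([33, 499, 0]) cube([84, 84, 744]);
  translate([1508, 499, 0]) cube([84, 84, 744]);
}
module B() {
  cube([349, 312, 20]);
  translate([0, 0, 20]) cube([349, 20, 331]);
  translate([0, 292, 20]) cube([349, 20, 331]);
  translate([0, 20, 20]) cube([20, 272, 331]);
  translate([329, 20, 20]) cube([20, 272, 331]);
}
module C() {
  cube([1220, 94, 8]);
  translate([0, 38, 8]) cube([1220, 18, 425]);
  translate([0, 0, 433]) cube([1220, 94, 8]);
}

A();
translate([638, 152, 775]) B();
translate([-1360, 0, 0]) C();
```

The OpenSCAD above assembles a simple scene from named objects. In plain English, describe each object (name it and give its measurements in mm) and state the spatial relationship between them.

A is a table with a 1625×616 mm rectangular top, 31 mm thick, top surface at z = 775 mm, supported by four 84×84 mm square legs, each inset 33 mm from the nearest pair of top edges, running from the floor.

B is an open-topped rectangular box: outside dimensions 349×312×351 mm, with a uniform wall and base thickness of 20 mm. The base is a full 349×312 slab on the floor; four walls sit on top of the base. The front and back walls (the −y and +y sides) span the full width; the two side walls fit between them.

C is an I-beam lying along x, 1220 mm long. Overall section height 441 mm. Two flanges 94 mm wide (y) and 8 mm thick, one on the floor and one at the top; a web 18 mm thick runs between them, centred on the flange width.

The open box is on top of the table, centred. The I-beam is on the floor beside the table on its −x side.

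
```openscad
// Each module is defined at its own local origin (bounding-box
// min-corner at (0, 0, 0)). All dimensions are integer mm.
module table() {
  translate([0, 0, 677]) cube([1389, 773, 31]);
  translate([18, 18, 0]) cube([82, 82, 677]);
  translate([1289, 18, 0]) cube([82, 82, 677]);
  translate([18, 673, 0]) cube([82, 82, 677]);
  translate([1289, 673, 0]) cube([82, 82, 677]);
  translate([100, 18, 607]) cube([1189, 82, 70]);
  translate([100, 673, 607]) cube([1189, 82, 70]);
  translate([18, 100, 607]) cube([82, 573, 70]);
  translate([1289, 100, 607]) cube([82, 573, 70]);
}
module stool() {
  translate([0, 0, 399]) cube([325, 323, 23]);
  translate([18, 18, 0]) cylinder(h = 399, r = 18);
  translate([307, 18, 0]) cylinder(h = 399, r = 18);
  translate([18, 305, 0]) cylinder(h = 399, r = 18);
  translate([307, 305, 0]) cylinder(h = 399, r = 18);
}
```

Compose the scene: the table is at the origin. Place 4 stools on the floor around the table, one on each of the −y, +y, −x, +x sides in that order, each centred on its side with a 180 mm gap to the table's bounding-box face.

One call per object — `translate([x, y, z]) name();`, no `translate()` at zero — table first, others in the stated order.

table();
translate([532, -503, 0]) stool();
translate([532, 953, 0]) stool();
translate([-505, 225, 0]) stool();
translate([1569, 225, 0]) stool();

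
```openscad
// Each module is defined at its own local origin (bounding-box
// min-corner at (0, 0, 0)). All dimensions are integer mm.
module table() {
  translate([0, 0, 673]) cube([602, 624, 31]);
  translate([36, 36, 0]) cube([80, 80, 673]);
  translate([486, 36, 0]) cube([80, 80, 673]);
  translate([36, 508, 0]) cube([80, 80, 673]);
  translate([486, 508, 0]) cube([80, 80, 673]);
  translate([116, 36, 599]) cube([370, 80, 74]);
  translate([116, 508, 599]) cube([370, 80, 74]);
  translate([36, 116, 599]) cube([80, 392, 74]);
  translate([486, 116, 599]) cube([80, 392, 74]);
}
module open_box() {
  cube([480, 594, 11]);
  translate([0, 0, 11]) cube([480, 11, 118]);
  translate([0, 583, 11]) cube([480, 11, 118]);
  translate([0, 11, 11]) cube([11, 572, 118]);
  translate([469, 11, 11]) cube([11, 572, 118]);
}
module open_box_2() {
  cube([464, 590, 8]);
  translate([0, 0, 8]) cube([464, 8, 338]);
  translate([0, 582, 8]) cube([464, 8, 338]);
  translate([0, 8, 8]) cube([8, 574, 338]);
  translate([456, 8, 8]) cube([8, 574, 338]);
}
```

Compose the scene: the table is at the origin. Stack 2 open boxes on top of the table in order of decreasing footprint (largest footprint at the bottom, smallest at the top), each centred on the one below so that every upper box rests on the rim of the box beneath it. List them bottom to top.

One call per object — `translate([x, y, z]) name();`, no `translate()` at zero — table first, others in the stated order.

table();
translate([61, 15, 704]) open_box();
translate([69, 17, 833]) open_box_2();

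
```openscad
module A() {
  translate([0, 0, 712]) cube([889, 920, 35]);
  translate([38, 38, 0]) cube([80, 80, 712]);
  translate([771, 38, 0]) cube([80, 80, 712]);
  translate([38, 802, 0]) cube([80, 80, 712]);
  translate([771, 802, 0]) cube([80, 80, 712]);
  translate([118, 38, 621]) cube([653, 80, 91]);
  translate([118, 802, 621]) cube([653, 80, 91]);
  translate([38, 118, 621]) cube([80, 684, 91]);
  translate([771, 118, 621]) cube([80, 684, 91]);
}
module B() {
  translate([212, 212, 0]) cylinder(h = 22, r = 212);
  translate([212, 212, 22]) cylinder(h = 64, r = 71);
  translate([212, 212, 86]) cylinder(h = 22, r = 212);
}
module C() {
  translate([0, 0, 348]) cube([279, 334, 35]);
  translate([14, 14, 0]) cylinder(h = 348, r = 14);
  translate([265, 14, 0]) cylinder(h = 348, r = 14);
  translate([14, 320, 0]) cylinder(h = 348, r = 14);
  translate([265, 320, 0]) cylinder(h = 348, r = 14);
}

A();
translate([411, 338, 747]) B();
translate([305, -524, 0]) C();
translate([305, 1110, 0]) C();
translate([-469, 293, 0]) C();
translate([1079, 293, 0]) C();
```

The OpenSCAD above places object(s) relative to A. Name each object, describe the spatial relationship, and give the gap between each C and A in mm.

Each stool's nearest face is 190 mm from the table's bounding box.

A is a table. B is a spool. C is a stool. The spool is on top of the table. Four stools sit around the table at the −y, +y, −x, +x sides. The gap between each stool and the table is 190 mm.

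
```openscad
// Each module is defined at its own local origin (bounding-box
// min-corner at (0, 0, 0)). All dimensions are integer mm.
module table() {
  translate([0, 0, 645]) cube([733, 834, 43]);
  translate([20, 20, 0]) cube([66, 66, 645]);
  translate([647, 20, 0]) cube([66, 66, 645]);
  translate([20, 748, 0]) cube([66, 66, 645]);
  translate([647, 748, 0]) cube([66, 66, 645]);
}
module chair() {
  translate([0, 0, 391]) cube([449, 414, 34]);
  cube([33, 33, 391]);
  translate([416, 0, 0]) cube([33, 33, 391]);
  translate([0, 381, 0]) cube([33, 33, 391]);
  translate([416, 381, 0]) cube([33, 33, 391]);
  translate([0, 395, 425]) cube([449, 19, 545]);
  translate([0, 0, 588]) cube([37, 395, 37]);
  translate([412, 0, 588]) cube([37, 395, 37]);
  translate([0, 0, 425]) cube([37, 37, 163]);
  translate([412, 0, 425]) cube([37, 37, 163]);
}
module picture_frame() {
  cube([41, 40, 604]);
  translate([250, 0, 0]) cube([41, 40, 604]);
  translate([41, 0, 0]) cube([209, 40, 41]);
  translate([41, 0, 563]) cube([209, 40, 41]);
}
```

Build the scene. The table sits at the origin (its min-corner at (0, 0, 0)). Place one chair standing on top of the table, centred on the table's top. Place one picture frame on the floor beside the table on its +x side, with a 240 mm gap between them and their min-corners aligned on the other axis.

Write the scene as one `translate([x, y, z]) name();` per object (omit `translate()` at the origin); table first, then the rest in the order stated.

table();
translate([142, 210, 688]) chair();
translate([973, 0, 0]) picture_frame();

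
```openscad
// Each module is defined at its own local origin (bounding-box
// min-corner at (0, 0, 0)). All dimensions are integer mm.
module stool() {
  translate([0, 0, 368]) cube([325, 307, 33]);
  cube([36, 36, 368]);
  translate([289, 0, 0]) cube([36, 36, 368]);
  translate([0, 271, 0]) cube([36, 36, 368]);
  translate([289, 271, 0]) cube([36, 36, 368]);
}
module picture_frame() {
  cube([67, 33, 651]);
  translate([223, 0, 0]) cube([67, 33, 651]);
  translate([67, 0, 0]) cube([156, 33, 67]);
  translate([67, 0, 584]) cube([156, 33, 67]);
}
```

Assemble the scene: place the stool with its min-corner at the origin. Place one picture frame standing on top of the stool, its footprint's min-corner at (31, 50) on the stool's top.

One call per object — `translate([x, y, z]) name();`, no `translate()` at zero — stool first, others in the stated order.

stool();
translate([31, 50, 401]) picture_frame();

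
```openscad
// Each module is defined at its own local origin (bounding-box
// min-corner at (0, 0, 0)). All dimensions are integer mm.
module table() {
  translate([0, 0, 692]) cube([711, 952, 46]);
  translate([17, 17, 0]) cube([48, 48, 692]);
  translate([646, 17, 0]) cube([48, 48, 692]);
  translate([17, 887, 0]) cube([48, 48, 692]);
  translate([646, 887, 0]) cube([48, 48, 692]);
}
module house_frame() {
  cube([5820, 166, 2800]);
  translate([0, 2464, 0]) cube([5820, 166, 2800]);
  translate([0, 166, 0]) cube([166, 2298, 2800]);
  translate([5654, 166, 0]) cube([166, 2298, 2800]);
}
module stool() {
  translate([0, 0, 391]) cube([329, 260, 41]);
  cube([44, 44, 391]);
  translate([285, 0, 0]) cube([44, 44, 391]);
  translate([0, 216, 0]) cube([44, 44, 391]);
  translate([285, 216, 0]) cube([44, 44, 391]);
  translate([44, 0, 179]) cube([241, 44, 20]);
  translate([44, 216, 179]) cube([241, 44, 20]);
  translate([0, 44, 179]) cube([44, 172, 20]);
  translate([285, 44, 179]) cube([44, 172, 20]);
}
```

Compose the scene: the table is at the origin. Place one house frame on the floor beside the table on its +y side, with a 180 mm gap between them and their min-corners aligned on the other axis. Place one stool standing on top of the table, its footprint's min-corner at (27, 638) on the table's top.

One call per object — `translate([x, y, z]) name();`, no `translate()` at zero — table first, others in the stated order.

table();
translate([0, 1132, 0]) house_frame();
translate([27, 638, 738]) stool();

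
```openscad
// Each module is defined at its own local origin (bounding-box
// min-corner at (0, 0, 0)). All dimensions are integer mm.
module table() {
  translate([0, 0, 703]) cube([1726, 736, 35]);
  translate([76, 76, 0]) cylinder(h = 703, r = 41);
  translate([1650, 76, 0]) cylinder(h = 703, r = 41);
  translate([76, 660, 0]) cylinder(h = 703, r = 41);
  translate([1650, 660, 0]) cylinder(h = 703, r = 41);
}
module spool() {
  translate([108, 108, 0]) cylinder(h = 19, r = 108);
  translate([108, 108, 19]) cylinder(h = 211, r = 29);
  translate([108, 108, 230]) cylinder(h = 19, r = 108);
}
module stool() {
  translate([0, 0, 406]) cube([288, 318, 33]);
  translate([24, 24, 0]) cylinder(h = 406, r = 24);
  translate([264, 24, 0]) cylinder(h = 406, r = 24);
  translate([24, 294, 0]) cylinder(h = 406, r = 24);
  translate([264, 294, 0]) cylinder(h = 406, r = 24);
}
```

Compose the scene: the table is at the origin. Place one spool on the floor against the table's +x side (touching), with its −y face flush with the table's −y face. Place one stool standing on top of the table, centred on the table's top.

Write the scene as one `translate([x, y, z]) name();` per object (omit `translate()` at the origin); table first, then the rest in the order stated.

table();
translate([1726, 0, 0]) spool();
translate([719, 209, 738]) stool();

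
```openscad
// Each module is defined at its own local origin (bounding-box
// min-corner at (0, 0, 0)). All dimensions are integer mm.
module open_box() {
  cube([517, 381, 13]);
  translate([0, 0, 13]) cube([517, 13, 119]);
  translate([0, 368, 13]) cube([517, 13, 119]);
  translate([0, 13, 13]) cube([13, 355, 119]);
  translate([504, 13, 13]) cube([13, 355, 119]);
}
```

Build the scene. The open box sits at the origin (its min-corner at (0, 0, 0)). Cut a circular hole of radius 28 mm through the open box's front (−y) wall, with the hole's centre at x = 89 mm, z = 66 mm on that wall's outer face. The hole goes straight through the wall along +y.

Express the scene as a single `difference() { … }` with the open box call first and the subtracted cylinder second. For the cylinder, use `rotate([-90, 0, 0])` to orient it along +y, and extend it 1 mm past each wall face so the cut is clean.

difference() {
  open_box();
  translate([89, -1, 66]) rotate([-90, 0, 0]) cylinder(h = 15, r = 28);
}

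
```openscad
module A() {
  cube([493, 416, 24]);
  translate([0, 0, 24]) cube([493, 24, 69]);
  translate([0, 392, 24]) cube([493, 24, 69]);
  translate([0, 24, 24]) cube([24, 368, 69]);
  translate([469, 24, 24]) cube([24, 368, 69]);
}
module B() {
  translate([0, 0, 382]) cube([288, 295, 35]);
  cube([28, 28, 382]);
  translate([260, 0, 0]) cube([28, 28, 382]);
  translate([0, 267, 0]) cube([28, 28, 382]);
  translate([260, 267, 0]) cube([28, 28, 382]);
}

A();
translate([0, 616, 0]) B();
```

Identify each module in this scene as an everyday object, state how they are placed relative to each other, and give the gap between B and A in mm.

The stool's nearest face is 200 mm from the open box's +y face.

A is an open box. B is a stool. The stool is on the floor beside the open box on its +y side. The gap between the stool and the open box is 200 mm.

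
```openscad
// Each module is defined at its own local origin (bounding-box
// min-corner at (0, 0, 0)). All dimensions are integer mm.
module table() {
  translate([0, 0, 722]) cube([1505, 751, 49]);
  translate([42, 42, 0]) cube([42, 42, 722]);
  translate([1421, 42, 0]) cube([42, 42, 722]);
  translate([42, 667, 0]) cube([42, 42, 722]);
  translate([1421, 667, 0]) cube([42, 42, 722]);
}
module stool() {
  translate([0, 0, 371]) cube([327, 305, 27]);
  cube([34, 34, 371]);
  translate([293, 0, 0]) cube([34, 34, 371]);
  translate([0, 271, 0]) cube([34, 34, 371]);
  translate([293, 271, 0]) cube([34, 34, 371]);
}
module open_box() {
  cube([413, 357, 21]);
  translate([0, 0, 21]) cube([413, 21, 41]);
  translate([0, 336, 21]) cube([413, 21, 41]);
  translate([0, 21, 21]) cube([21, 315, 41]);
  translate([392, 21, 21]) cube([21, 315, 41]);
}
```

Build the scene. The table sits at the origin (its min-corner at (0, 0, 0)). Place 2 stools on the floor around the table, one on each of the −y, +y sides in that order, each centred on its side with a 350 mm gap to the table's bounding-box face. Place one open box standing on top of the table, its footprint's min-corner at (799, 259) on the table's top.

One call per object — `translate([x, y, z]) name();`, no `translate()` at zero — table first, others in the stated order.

table();
translate([589, -655, 0]) stool();
translate([589, 1101, 0]) stool();
translate([799, 259, 771]) open_box();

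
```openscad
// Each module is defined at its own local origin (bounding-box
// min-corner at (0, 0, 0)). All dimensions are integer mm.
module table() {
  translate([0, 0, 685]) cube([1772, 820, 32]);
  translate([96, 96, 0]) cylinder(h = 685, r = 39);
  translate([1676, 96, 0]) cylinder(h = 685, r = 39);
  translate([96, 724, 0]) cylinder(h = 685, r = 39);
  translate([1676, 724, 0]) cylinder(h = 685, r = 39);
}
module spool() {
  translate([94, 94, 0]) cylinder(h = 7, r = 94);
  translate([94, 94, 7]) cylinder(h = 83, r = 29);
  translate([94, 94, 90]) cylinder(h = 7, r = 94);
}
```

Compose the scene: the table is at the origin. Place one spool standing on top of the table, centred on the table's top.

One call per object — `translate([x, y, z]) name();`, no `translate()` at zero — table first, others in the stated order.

table();
translate([792, 316, 717]) spool();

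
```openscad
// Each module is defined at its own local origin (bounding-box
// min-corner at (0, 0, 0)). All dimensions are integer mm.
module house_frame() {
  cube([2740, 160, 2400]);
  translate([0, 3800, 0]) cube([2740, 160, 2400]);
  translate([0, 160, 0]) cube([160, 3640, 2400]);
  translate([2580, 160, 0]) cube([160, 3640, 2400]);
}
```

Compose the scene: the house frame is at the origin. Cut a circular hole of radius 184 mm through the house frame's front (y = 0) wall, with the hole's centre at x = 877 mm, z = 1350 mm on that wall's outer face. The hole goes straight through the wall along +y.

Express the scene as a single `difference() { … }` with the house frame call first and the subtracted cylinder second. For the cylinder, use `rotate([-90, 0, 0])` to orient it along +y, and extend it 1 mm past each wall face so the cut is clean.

difference() {
  house_frame();
  translate([877, -1, 1350]) rotate([-90, 0, 0]) cylinder(h = 162, r = 184);
}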